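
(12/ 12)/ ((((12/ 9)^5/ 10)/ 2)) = 4.75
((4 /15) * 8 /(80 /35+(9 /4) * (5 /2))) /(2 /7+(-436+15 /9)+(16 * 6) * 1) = -12544 /15724285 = -0.00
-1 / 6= -0.17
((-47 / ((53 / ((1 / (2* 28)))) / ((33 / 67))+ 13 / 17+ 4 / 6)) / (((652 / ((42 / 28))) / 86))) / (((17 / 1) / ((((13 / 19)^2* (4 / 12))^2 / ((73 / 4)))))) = -634939591 / 5243431961399545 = -0.00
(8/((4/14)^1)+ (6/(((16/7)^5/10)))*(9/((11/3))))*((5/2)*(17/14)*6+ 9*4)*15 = 12944476935/524288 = 24689.63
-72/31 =-2.32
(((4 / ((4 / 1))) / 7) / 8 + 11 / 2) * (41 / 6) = 4223 / 112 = 37.71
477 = 477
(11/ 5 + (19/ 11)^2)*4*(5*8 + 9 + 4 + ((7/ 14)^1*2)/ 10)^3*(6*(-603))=-849372477153984/ 75625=-11231371598.73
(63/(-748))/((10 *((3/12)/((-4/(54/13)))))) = 91/2805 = 0.03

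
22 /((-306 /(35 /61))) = -385 /9333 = -0.04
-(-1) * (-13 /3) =-4.33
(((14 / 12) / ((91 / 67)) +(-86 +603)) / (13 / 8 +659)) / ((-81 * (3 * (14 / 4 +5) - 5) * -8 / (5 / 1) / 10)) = 403930 / 136901583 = 0.00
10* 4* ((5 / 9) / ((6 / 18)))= 200 / 3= 66.67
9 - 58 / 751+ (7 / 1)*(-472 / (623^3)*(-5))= 231477638541 / 25942154231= 8.92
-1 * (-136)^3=2515456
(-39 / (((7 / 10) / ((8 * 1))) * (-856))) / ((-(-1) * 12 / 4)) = 130 / 749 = 0.17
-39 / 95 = -0.41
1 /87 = 0.01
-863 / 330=-2.62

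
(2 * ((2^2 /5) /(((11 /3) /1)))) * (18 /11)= 432 /605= 0.71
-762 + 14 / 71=-54088 / 71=-761.80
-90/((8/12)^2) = -405/2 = -202.50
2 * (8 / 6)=2.67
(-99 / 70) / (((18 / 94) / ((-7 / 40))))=517 / 400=1.29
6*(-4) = -24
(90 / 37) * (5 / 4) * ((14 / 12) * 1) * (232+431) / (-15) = -23205 / 148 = -156.79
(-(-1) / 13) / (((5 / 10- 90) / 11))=-22 / 2327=-0.01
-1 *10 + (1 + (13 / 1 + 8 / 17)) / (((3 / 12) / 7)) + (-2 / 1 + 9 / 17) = 6693 / 17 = 393.71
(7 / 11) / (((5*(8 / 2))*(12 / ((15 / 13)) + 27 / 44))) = 7 / 2423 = 0.00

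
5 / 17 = 0.29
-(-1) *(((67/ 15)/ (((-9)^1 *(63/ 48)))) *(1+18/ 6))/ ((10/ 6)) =-4288/ 4725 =-0.91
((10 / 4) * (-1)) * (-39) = 195 / 2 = 97.50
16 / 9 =1.78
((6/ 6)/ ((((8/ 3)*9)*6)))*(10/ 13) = 5/ 936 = 0.01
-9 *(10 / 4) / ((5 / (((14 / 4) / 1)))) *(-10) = 315 / 2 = 157.50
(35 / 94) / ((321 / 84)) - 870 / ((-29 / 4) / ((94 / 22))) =28368950 / 55319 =512.82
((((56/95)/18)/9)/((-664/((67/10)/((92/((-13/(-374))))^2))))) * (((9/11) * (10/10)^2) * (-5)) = 79261/3696713067421440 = 0.00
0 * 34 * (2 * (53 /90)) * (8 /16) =0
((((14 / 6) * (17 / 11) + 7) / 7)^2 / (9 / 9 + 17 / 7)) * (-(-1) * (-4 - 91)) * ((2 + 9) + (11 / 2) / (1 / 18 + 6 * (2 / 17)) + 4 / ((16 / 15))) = -8511584375 / 6089688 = -1397.70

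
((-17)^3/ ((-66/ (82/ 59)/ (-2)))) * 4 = -1611464/ 1947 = -827.67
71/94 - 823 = -77291/94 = -822.24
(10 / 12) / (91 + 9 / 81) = 3 / 328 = 0.01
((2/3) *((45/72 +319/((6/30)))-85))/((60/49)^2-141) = -29016085/4019292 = -7.22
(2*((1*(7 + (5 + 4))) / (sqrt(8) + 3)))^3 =3244032 - 2293760*sqrt(2) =165.50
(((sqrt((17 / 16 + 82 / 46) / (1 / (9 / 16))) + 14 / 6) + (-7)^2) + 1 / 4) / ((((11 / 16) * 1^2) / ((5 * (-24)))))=-99040 / 11 - 360 * sqrt(24081) / 253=-9224.45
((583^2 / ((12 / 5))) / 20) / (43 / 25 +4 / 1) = 772475 / 624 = 1237.94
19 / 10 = 1.90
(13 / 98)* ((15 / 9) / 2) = 0.11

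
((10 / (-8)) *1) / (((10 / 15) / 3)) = -5.62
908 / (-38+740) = 454 / 351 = 1.29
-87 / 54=-29 / 18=-1.61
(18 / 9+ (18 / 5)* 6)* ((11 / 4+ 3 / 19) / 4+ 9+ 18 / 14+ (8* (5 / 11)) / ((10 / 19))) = 24751267 / 58520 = 422.95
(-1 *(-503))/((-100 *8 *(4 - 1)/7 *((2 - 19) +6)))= 3521/26400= 0.13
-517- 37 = -554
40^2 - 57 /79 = 126343 /79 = 1599.28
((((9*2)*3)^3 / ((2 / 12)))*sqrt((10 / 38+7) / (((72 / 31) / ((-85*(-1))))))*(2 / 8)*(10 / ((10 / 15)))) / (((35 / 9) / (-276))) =-293355432*sqrt(3454485) / 133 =-4099530756.38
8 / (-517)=-8 / 517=-0.02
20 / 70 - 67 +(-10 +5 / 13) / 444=-2696399 / 40404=-66.74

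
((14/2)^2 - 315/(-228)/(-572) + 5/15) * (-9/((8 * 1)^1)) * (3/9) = -6433541/347776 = -18.50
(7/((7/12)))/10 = 6/5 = 1.20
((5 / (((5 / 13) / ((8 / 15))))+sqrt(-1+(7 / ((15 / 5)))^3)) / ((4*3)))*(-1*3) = -26 / 15- sqrt(237) / 18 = -2.59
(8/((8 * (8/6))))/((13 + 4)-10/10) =3/64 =0.05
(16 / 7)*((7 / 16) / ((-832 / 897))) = -69 / 64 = -1.08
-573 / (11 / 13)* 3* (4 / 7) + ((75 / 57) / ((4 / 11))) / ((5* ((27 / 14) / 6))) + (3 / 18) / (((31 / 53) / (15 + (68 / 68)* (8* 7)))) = -929337779 / 816354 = -1138.40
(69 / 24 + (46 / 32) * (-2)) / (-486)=0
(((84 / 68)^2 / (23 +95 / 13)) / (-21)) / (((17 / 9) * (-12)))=819 / 7742888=0.00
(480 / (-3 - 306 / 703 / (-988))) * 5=-277825600 / 347231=-800.12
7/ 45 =0.16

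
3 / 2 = 1.50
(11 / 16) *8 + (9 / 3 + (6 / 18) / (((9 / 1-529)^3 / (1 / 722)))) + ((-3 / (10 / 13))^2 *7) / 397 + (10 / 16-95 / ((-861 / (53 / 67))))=7347239559265380909 / 774987030633088000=9.48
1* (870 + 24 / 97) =84414 / 97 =870.25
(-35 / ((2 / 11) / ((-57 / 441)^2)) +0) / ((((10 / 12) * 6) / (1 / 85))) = -3971 / 524790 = -0.01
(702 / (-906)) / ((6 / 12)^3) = -936 / 151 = -6.20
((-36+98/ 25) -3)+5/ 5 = -852/ 25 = -34.08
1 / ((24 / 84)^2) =12.25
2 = 2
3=3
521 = 521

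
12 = 12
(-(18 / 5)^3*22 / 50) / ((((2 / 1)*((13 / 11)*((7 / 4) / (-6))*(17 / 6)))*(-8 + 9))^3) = 31870270181376 / 11569669759375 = 2.75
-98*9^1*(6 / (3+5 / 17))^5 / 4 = -3105227259 / 702464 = -4420.48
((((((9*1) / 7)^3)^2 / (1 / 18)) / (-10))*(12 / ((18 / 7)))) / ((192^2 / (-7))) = 177147 / 24586240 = 0.01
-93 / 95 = -0.98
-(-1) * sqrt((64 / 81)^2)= 64 / 81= 0.79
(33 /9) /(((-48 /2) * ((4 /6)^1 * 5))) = -11 /240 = -0.05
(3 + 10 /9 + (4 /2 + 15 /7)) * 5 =2600 /63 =41.27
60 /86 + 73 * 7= 511.70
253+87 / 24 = 256.62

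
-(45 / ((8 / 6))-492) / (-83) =-1833 / 332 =-5.52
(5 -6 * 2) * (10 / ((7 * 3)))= -10 / 3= -3.33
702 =702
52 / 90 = 26 / 45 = 0.58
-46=-46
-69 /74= -0.93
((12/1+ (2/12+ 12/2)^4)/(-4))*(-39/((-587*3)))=-24566269/3043008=-8.07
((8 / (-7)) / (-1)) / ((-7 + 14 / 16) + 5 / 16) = -128 / 651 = -0.20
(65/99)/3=65/297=0.22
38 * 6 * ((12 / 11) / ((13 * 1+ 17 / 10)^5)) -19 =-1593977430107 / 83895148953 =-19.00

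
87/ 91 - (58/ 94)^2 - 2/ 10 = 377241/ 1005095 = 0.38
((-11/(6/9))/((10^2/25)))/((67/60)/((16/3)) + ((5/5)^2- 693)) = 440/73791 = 0.01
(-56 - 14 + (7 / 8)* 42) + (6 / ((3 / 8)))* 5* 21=6587 / 4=1646.75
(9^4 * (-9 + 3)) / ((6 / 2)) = -13122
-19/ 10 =-1.90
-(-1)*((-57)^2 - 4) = 3245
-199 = -199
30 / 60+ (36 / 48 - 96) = -379 / 4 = -94.75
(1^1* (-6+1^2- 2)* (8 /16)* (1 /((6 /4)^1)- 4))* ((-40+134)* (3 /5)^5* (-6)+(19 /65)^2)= -161816641 /316875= -510.66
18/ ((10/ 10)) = 18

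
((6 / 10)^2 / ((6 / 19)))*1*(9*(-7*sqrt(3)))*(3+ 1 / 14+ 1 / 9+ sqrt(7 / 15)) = -22857*sqrt(3) / 100-3591*sqrt(35) / 250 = -480.87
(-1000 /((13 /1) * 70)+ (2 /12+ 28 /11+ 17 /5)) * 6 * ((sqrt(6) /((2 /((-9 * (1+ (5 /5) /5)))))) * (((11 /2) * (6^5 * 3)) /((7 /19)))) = -900817846704 * sqrt(6) /15925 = -138558497.68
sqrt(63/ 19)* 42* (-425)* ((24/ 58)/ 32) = -80325* sqrt(133)/ 2204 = -420.31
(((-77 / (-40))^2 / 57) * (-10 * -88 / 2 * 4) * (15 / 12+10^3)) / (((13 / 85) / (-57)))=-4440435615 / 104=-42696496.30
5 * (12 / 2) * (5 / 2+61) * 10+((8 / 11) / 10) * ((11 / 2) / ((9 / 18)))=95254 / 5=19050.80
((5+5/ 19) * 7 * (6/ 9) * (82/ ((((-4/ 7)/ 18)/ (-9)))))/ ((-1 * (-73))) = 10848600/ 1387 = 7821.63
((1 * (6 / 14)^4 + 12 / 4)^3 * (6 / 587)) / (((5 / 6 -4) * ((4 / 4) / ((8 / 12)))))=-9275152375296 / 154371876152753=-0.06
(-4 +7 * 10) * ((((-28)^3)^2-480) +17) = 31804729506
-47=-47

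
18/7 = 2.57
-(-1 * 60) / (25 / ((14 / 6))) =28 / 5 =5.60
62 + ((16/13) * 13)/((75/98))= 6218/75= 82.91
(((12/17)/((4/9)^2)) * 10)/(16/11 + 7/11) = 13365/782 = 17.09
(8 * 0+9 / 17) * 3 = 1.59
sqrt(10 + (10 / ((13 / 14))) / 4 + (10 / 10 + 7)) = sqrt(3497) / 13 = 4.55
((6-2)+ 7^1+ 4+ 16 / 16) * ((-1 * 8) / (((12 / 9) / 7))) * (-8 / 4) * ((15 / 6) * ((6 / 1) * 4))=80640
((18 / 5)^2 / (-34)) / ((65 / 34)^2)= -11016 / 105625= -0.10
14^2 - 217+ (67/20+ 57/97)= -33101/1940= -17.06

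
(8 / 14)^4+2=5058 / 2401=2.11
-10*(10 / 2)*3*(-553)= 82950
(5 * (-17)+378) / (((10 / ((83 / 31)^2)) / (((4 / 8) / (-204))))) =-2018477 / 3920880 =-0.51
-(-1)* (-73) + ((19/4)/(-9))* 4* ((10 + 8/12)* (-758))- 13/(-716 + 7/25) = 16996.06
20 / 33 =0.61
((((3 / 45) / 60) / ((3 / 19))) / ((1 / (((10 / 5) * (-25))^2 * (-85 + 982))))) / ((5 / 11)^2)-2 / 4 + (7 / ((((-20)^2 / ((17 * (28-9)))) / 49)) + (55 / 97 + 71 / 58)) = 76656.15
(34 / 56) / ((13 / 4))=17 / 91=0.19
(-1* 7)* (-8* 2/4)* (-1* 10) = -280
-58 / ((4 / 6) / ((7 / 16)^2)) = -4263 / 256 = -16.65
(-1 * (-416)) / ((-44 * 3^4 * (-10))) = 52 / 4455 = 0.01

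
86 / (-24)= -43 / 12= -3.58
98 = 98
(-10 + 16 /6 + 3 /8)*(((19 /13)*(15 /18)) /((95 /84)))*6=-1169 /26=-44.96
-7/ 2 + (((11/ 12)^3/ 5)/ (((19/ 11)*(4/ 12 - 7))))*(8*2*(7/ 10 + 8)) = -1222589/ 228000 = -5.36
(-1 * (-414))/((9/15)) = 690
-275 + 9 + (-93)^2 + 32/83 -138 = 8245.39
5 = 5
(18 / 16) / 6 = 3 / 16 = 0.19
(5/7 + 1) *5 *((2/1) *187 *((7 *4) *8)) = 718080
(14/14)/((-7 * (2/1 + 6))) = -1/56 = -0.02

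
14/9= 1.56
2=2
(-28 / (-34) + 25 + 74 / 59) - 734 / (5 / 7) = -5017619 / 5015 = -1000.52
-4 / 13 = -0.31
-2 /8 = -1 /4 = -0.25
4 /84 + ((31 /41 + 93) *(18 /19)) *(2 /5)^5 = 48931399 /51121875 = 0.96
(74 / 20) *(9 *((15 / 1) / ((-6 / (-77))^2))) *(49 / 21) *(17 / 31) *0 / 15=0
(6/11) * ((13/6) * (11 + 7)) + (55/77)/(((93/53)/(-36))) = 15798/2387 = 6.62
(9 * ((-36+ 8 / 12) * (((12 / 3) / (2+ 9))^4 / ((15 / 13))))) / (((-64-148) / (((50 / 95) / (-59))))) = -3328 / 16412561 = -0.00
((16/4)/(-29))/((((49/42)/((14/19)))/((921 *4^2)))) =-707328/551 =-1283.72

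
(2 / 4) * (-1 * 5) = -5 / 2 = -2.50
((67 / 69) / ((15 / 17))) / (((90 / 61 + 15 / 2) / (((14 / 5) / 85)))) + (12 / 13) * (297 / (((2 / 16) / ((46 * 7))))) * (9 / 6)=390183852467668 / 368330625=1059330.47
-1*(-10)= 10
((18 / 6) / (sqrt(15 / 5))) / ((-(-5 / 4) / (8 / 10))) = 16*sqrt(3) / 25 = 1.11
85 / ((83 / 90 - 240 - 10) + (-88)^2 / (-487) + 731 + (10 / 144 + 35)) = 4967400 / 29283713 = 0.17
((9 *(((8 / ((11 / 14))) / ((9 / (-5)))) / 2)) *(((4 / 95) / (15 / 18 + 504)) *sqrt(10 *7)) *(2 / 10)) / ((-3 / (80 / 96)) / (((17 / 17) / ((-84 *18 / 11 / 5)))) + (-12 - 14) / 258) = -866880 *sqrt(70) / 201847989239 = -0.00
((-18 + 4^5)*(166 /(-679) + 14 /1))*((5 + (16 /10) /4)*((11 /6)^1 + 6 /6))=143759412 /679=211722.26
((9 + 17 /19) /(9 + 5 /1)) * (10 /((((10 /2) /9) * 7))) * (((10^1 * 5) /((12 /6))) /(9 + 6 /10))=17625 /3724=4.73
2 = 2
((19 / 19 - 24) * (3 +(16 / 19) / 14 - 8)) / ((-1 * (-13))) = 15111 / 1729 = 8.74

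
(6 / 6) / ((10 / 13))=13 / 10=1.30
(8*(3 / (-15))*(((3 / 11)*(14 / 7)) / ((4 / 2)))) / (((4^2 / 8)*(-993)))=4 / 18205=0.00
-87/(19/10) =-870/19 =-45.79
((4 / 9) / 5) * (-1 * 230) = -184 / 9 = -20.44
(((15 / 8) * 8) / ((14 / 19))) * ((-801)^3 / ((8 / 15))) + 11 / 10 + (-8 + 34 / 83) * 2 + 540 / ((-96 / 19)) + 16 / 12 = -2735287755702521 / 139440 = -19616234622.08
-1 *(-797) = 797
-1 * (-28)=28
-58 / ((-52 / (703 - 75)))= 700.46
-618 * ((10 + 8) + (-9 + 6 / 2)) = -7416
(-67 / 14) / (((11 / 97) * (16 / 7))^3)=-2996305459 / 10903552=-274.80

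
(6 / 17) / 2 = 3 / 17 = 0.18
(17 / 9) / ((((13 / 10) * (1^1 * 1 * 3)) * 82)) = 85 / 14391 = 0.01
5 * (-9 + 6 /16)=-345 /8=-43.12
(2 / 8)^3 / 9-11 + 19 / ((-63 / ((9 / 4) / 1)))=-47081 / 4032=-11.68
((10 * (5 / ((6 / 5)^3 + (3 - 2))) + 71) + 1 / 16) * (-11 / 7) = -487717 / 3472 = -140.47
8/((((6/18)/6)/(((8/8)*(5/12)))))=60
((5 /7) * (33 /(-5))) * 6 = -198 /7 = -28.29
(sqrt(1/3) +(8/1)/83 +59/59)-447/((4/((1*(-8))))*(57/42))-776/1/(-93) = sqrt(3)/3 +97995553/146661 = 668.75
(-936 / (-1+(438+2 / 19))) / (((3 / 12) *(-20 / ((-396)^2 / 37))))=253528704 / 139675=1815.13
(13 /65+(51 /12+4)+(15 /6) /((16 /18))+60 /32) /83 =1051 /6640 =0.16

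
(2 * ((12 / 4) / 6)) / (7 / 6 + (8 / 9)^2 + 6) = 0.13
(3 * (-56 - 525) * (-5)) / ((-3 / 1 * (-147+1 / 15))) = 43575 / 2204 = 19.77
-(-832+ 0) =832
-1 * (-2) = 2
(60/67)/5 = 12/67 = 0.18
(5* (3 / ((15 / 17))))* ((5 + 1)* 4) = 408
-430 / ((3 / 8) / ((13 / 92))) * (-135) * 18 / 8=1131975 / 23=49216.30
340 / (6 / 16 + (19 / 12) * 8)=8160 / 313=26.07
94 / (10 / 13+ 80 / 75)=9165 / 179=51.20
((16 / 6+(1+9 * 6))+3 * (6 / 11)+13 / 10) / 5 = 19999 / 1650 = 12.12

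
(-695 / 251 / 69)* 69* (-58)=160.60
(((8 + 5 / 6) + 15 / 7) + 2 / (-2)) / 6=419 / 252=1.66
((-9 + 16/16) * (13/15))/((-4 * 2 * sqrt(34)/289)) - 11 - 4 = -15 + 221 * sqrt(34)/30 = 27.95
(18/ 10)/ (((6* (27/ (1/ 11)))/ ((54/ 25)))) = 3/ 1375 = 0.00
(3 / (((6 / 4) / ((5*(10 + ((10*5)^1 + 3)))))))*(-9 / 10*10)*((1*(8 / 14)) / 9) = -360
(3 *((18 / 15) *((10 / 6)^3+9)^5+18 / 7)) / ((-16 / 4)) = -47243178816581 / 111602610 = -423316.07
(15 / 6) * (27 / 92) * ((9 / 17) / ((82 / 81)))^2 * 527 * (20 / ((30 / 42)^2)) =21795989733 / 5258168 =4145.17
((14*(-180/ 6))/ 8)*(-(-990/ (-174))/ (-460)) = -3465/ 5336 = -0.65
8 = 8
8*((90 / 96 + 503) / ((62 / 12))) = 24189 / 31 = 780.29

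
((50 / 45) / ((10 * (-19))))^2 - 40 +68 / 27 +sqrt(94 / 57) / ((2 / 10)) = -1095995 / 29241 +5 * sqrt(5358) / 57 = -31.06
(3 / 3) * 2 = 2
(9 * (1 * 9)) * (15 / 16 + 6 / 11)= 120.12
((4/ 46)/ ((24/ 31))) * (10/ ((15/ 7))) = 217/ 414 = 0.52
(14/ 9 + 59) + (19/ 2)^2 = 150.81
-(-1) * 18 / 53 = 18 / 53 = 0.34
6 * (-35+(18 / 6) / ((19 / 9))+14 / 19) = -3744 / 19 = -197.05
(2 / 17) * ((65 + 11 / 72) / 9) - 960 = -5282989 / 5508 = -959.15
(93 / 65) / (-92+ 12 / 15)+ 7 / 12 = 0.57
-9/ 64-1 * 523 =-33481/ 64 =-523.14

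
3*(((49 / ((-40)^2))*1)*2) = 147 / 800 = 0.18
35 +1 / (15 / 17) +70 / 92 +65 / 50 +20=20077 / 345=58.19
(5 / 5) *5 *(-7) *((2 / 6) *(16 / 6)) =-280 / 9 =-31.11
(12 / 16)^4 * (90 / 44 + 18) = 35721 / 5632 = 6.34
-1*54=-54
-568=-568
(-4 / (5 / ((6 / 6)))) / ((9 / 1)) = -4 / 45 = -0.09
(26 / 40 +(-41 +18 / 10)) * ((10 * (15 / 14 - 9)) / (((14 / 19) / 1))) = 4148.06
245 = 245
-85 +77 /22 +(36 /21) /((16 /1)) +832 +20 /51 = 1072427 /1428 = 751.00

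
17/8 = 2.12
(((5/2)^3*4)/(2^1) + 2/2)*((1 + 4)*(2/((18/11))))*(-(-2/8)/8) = 2365/384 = 6.16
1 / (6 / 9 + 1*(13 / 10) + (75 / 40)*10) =60 / 1243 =0.05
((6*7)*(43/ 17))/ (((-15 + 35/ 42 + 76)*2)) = 774/ 901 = 0.86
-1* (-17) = 17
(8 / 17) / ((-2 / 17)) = -4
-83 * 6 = -498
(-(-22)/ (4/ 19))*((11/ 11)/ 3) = 209/ 6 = 34.83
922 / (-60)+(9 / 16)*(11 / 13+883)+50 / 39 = 251201 / 520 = 483.08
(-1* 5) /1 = -5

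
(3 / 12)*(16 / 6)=2 / 3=0.67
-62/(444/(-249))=34.77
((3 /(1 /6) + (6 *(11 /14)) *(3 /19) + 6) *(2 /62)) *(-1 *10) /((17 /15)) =-493650 /70091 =-7.04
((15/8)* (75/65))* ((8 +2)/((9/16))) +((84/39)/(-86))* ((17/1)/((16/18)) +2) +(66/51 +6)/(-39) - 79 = -361885/8772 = -41.25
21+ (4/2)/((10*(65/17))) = 6842/325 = 21.05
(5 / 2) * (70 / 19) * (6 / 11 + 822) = 1583400 / 209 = 7576.08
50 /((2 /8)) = 200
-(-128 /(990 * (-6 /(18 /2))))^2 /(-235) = 1024 /6397875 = 0.00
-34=-34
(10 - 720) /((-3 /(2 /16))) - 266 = -2837 /12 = -236.42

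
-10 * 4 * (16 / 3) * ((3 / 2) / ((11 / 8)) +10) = -78080 / 33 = -2366.06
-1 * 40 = -40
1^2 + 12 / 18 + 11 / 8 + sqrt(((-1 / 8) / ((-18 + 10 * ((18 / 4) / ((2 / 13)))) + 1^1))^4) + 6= 131762837 / 14572848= 9.04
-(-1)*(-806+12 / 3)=-802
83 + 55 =138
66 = 66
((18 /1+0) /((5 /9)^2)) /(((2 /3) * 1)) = 2187 /25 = 87.48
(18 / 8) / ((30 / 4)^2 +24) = 3 / 107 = 0.03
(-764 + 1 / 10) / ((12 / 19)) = -145141 / 120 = -1209.51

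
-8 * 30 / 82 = -2.93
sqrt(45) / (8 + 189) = 3* sqrt(5) / 197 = 0.03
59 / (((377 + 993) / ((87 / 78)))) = 1711 / 35620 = 0.05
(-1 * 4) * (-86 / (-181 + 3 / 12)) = -1376 / 723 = -1.90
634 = 634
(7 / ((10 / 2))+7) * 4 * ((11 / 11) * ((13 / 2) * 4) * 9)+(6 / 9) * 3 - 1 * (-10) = 39372 / 5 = 7874.40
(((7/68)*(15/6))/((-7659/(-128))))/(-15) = -112/390609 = -0.00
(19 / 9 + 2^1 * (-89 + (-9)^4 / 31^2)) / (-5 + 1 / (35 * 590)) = 28975357250 / 893000601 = 32.45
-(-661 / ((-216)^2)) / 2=661 / 93312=0.01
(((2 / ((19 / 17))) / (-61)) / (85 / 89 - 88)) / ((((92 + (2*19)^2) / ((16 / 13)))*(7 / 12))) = 1513 / 3268273372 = 0.00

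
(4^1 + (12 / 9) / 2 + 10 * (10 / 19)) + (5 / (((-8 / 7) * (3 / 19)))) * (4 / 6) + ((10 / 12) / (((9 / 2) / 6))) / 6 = -17149 / 2052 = -8.36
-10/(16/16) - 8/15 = -10.53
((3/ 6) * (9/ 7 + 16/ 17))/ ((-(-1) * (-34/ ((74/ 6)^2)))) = -362785/ 72828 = -4.98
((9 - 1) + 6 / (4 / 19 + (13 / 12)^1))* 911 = 3396208 / 295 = 11512.57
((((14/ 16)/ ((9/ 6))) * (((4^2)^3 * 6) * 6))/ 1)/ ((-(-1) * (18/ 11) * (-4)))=-39424/ 3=-13141.33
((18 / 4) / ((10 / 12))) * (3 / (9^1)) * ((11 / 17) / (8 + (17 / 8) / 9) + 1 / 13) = 183393 / 655265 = 0.28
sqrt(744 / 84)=sqrt(434) / 7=2.98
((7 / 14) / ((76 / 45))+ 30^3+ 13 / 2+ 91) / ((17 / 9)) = 37069785 / 2584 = 14345.89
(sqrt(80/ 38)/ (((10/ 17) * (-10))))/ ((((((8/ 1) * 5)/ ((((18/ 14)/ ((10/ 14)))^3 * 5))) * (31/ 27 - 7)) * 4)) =334611 * sqrt(190)/ 600400000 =0.01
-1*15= -15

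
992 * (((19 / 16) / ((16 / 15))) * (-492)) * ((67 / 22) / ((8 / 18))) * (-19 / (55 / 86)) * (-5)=-535366304955 / 968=-553064364.62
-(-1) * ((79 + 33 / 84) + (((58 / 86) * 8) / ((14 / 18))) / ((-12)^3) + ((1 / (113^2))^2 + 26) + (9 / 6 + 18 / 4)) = 131199809125177 / 1177854135864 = 111.39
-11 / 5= -2.20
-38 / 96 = -19 / 48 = -0.40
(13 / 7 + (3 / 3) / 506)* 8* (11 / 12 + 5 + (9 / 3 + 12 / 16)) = 254620 / 1771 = 143.77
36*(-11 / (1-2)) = 396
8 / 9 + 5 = 53 / 9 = 5.89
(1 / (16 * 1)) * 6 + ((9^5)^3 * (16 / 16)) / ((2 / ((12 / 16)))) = 308836698141975 / 4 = 77209174535493.75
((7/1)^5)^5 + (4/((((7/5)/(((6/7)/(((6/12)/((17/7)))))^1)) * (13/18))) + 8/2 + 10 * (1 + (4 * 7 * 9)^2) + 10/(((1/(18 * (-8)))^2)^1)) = 5979824975081623249095879/4459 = 1341068619663965743237.47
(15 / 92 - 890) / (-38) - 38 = -50983 / 3496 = -14.58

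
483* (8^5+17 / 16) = 15827457.19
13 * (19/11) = 247/11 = 22.45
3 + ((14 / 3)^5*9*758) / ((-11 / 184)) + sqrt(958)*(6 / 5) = -75011388037 / 297 + 6*sqrt(958) / 5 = -252563558.94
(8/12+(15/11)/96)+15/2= 8639/1056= 8.18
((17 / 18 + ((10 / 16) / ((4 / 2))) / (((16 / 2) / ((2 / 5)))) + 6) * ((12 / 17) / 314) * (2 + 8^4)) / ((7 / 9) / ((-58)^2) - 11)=-20725034643 / 3555417604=-5.83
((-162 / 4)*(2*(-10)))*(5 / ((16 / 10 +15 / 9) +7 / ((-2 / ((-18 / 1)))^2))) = 30375 / 4277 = 7.10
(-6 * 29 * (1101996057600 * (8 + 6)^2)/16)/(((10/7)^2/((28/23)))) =-32226971067744768/23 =-1401172655119337.74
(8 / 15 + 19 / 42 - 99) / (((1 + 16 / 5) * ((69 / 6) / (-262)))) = 599194 / 1127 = 531.67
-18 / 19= -0.95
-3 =-3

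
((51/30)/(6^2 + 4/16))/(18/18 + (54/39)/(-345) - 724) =-10166/156729195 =-0.00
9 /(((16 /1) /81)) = 729 /16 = 45.56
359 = 359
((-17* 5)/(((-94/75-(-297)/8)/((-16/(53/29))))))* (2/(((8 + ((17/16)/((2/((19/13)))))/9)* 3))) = 2362613760/1381410709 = 1.71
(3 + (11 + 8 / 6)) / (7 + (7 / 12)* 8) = 46 / 35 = 1.31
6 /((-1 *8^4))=-3 /2048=-0.00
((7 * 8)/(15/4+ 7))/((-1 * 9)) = -224/387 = -0.58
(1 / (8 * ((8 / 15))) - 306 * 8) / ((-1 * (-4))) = -156657 / 256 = -611.94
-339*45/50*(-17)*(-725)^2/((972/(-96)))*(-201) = 54121293500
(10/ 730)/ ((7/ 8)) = 0.02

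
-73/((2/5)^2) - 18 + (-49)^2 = 1926.75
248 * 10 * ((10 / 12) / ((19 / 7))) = 43400 / 57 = 761.40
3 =3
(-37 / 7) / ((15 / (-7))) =37 / 15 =2.47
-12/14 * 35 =-30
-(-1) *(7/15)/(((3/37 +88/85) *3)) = 4403/31599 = 0.14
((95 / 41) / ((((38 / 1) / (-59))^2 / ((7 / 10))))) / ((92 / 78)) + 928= 931.31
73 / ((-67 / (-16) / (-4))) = -4672 / 67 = -69.73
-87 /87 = -1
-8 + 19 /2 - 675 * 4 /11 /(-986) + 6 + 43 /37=3576043 /401302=8.91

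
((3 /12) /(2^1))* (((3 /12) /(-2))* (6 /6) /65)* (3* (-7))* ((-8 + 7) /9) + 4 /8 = 6233 /12480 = 0.50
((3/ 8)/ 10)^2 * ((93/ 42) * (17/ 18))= 527/ 179200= 0.00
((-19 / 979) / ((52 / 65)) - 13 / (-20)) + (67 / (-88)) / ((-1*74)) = 1843111 / 2897840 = 0.64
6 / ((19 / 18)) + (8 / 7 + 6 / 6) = 7.83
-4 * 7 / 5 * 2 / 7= -8 / 5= -1.60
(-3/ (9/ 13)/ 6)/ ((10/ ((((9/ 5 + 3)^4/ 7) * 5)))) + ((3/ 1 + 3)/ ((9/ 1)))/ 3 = -1069522/ 39375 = -27.16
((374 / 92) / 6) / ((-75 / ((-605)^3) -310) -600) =-97435855 / 130866253116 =-0.00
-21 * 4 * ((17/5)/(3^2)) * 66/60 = -2618/75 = -34.91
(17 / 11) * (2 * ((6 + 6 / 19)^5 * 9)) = 7614259200000 / 27237089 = 279554.81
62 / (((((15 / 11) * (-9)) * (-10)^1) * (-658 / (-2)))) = 0.00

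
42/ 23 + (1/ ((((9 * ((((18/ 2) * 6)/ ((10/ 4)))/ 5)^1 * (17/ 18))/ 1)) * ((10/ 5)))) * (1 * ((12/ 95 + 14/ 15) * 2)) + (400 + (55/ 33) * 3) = 244824556/ 601749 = 406.85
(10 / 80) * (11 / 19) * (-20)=-55 / 38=-1.45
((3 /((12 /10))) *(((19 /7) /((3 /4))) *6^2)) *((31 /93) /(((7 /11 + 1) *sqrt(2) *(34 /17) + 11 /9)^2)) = 1672939354680 /267024707047 - 584042374080 *sqrt(2) /267024707047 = 3.17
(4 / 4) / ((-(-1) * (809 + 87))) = 1 / 896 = 0.00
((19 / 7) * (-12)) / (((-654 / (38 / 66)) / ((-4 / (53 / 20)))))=-57760 / 1334487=-0.04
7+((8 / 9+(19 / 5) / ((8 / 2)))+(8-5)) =2131 / 180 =11.84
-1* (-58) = 58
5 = 5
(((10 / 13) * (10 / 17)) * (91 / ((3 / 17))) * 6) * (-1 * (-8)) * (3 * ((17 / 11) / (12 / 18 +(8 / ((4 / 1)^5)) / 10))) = 2193408000 / 28193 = 77799.74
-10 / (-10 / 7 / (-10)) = -70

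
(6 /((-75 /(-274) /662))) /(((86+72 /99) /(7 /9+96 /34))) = 1099392668 /1824525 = 602.56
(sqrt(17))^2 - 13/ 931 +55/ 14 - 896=-1629409/ 1862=-875.09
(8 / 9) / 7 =0.13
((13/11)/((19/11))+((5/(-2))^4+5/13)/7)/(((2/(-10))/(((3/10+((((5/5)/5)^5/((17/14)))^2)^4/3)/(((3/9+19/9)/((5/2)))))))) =-5444916043897957933950237929961742697098923/561638018837617710232734680175781250000000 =-9.69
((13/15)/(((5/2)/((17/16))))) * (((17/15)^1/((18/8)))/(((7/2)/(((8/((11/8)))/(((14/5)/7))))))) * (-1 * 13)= -1562912/155925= -10.02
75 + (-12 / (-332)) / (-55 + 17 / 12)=4002639 / 53369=75.00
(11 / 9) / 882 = 11 / 7938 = 0.00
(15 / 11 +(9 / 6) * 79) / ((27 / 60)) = 2930 / 11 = 266.36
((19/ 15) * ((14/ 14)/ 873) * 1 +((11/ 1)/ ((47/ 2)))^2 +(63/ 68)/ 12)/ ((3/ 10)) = 2342810627/ 2360431368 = 0.99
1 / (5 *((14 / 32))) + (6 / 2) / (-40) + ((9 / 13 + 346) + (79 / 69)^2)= 6037531351 / 17330040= 348.39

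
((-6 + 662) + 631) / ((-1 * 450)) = -143 / 50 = -2.86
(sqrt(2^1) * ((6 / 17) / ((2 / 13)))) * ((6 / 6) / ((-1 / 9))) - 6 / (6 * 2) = -29.70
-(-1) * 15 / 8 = 15 / 8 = 1.88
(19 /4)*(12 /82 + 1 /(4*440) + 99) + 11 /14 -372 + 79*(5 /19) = 4626772247 /38389120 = 120.52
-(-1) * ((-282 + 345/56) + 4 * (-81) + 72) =-29559/56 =-527.84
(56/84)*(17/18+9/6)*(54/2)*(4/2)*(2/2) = 88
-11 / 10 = -1.10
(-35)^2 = 1225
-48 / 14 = -24 / 7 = -3.43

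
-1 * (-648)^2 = -419904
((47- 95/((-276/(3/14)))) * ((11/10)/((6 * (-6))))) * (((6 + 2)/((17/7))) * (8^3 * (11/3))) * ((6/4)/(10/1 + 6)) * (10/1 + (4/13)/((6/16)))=-9023.37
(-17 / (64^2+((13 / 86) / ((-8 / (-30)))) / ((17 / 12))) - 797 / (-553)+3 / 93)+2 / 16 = 1309504158975 / 821346775928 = 1.59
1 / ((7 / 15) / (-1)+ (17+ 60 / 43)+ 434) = 645 / 291494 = 0.00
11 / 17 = 0.65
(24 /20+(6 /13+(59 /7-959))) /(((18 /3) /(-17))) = 1223303 /455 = 2688.58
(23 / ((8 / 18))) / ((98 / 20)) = 1035 / 98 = 10.56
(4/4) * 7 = 7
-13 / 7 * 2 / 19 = -0.20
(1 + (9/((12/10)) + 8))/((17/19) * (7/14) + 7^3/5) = 1045/4373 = 0.24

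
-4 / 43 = -0.09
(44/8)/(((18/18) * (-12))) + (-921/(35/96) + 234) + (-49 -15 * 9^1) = -2080369/840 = -2476.63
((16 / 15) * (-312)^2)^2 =269535412224 / 25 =10781416488.96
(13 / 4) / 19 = 13 / 76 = 0.17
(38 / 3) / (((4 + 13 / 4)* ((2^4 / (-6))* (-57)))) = 1 / 87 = 0.01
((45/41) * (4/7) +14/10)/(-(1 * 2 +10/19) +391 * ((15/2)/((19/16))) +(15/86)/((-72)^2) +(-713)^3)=-8213712768/1468633144148981755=-0.00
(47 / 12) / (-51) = -47 / 612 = -0.08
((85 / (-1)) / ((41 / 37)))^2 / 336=17.51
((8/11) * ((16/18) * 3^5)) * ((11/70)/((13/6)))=5184/455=11.39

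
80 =80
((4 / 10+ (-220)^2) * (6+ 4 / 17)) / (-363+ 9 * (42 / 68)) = -51304424 / 60765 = -844.31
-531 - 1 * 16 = -547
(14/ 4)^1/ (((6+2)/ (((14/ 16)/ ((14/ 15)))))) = 105/ 256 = 0.41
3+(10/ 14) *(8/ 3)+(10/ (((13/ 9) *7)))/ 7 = 9643/ 1911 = 5.05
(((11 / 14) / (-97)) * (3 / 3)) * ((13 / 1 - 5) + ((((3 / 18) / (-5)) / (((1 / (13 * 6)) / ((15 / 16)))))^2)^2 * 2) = -28331435 / 44498944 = -0.64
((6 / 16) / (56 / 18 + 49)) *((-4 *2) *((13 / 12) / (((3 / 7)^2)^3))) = -218491 / 21708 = -10.06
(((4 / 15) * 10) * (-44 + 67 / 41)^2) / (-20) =-2011446 / 8405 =-239.32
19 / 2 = 9.50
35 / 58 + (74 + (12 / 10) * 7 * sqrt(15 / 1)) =107.14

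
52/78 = 0.67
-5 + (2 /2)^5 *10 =5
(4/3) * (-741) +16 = -972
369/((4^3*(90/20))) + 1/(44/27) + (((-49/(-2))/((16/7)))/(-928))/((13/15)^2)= 103758019/55204864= 1.88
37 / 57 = 0.65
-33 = -33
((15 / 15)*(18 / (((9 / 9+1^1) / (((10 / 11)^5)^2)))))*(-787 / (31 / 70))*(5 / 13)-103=-25867136557762909 / 10452782114203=-2474.67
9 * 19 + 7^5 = 16978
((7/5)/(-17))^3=-343/614125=-0.00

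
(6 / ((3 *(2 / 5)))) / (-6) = -5 / 6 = -0.83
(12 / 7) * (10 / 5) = 24 / 7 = 3.43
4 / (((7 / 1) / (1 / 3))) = 0.19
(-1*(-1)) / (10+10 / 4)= 0.08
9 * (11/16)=99/16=6.19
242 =242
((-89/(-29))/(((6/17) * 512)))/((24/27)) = 4539/237568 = 0.02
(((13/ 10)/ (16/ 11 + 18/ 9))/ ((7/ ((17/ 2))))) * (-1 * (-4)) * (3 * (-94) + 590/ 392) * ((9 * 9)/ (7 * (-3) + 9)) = 3608525349/ 1042720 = 3460.68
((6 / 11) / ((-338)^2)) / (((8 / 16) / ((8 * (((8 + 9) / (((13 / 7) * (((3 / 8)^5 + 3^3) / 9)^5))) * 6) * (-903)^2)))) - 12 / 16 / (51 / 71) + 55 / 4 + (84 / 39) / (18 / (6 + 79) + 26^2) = 6062112640566559619672723306178951358 / 226463012823651017084519898266582079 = 26.77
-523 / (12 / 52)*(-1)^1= 6799 / 3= 2266.33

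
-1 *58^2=-3364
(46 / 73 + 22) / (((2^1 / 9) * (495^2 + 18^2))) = 826 / 1990053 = 0.00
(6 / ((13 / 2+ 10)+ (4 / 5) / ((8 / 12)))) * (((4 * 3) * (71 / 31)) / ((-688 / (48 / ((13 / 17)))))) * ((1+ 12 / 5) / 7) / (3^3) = -328304 / 21470631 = -0.02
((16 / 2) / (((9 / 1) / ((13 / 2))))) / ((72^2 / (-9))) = -13 / 1296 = -0.01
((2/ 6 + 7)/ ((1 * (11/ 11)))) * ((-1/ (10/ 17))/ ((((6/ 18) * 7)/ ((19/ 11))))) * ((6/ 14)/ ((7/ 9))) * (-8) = 69768/ 1715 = 40.68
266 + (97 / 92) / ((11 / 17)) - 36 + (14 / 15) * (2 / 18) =31659383 / 136620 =231.73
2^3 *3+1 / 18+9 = 33.06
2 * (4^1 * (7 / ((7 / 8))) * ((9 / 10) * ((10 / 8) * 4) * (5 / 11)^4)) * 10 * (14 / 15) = 1680000 / 14641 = 114.75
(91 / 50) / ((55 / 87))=7917 / 2750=2.88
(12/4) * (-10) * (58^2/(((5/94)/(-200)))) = 379459200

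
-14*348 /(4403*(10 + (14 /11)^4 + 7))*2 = -6793424 /60239959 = -0.11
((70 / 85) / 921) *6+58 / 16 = 151575 / 41752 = 3.63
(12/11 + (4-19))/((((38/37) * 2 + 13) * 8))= -5661/49016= -0.12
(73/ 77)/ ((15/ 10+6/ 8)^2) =1168/ 6237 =0.19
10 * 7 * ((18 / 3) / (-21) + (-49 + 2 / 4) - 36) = -5935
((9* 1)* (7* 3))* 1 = 189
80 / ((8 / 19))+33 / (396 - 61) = 190.10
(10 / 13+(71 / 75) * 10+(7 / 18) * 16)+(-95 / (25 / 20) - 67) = -74027 / 585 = -126.54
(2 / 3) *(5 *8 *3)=80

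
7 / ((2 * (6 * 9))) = 7 / 108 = 0.06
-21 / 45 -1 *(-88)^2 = -116167 / 15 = -7744.47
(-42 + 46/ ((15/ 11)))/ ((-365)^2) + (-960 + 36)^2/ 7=243737801876/ 1998375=121968.00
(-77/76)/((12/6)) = -77/152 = -0.51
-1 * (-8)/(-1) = -8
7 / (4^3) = 7 / 64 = 0.11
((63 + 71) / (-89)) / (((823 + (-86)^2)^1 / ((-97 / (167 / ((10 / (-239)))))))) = -129980 / 29196000283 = -0.00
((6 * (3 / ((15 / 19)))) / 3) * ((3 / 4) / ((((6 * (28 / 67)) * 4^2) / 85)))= 12.08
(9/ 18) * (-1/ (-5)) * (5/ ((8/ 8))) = 1/ 2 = 0.50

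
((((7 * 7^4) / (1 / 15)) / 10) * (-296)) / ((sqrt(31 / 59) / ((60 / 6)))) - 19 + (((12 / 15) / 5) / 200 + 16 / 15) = -74623080 * sqrt(1829) / 31 - 67247 / 3750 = -102948116.36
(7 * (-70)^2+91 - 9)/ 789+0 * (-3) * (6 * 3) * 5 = 34382/ 789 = 43.58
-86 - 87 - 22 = -195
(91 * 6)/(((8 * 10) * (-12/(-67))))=6097/160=38.11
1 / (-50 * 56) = -1 / 2800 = -0.00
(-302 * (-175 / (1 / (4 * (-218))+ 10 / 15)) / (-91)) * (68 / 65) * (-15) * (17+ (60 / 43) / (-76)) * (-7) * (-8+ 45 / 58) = 81978244912267200 / 6971167697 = 11759614.53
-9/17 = -0.53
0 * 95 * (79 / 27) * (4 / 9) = 0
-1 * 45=-45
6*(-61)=-366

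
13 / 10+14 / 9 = 257 / 90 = 2.86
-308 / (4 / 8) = -616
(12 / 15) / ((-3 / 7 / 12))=-112 / 5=-22.40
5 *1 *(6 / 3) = 10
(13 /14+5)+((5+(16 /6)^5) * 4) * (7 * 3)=13328059 /1134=11753.14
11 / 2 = 5.50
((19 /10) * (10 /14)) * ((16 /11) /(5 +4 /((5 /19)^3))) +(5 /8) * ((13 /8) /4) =145309305 /553138432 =0.26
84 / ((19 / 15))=1260 / 19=66.32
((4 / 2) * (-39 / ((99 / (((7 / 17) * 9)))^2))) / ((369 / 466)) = -593684 / 4301187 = -0.14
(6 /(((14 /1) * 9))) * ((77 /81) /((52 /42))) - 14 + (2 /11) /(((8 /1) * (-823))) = -532444195 /38131236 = -13.96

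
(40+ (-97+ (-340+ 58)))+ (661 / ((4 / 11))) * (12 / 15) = 5576 / 5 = 1115.20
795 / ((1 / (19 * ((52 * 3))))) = 2356380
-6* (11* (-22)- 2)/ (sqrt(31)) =1464* sqrt(31)/ 31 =262.94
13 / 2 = 6.50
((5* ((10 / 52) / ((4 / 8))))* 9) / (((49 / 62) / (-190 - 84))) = -3822300 / 637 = -6000.47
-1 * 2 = -2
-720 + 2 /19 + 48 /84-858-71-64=-1712.32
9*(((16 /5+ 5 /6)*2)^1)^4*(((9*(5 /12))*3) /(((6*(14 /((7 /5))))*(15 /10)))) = 214358881 /45000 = 4763.53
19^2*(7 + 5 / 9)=24548 / 9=2727.56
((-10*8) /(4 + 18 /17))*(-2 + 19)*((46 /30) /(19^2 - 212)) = -53176 /19221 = -2.77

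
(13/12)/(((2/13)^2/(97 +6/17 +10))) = 4009525/816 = 4913.63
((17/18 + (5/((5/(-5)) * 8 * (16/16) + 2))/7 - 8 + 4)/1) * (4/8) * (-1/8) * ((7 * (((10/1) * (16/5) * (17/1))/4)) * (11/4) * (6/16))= 4675/24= 194.79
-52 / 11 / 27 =-52 / 297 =-0.18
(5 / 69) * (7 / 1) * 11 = 385 / 69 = 5.58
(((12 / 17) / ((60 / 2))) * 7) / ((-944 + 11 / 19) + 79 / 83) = -11039 / 63166645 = -0.00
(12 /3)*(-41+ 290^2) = 336236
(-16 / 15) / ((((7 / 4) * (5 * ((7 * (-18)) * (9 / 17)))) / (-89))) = -48416 / 297675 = -0.16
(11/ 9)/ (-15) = -11/ 135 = -0.08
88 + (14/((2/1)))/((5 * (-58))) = 25513/290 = 87.98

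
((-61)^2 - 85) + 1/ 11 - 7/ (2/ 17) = 78685/ 22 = 3576.59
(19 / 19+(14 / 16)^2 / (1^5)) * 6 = 339 / 32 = 10.59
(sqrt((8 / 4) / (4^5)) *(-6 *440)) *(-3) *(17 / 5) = 1683 *sqrt(2) / 2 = 1190.06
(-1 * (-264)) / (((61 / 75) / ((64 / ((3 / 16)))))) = 6758400 / 61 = 110793.44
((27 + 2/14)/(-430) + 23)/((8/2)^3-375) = -6904/93611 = -0.07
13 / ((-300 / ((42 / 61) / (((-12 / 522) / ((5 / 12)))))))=2639 / 4880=0.54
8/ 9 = 0.89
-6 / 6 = -1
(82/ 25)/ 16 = 41/ 200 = 0.20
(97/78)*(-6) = -97/13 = -7.46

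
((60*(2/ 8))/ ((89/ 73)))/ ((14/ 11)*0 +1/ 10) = 10950/ 89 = 123.03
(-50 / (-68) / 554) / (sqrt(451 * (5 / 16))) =0.00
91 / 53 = 1.72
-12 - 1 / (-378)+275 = 99415 / 378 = 263.00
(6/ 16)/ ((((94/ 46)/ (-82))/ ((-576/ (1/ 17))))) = 6925392/ 47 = 147348.77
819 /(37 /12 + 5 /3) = 3276 /19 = 172.42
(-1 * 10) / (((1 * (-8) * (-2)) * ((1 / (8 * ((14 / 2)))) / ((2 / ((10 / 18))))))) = -126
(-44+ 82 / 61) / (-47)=2602 / 2867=0.91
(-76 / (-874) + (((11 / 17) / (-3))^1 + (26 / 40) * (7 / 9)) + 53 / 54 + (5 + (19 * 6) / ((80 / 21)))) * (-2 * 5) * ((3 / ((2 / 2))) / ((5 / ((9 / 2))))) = -3064343 / 3128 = -979.65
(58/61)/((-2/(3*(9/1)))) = -12.84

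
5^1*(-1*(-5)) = 25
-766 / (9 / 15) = -3830 / 3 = -1276.67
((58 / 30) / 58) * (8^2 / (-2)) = -16 / 15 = -1.07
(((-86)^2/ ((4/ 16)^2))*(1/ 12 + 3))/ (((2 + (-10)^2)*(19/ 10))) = 5473040/ 2907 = 1882.71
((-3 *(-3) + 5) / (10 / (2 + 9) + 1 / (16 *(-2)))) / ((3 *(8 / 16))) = 10.63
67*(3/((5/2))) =402/5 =80.40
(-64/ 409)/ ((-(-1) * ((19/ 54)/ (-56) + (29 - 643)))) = 193536/ 759412795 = 0.00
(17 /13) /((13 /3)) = 51 /169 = 0.30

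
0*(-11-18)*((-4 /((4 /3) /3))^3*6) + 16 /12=4 /3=1.33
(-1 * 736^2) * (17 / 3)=-9208832 / 3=-3069610.67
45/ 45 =1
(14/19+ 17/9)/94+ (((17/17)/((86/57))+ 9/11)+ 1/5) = 32482036/19007505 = 1.71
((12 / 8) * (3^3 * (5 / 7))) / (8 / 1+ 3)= 405 / 154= 2.63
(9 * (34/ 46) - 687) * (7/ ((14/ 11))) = -86064/ 23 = -3741.91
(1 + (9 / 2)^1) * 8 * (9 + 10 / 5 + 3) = 616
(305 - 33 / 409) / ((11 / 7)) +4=890980 / 4499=198.04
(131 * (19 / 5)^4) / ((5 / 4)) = 68288204 / 3125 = 21852.23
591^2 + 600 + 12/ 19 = 6647751/ 19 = 349881.63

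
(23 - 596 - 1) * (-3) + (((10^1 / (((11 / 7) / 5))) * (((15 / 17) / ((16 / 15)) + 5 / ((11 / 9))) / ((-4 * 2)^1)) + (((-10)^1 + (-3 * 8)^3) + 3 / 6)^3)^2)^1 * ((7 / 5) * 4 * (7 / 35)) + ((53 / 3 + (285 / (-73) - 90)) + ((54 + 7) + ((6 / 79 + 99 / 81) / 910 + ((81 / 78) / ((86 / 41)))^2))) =96523516282710579866587126097394507381898672583 / 12297665199925039334400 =7848930241107795071678202.00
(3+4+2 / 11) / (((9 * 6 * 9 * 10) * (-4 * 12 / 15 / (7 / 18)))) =-553 / 3079296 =-0.00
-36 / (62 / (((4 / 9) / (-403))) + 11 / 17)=1224 / 1911407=0.00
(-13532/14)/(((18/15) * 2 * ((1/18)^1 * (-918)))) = 995/126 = 7.90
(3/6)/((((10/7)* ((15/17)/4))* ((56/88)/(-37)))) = -6919/75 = -92.25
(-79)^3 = -493039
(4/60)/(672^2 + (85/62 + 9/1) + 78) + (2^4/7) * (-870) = -5847169845166/2940387135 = -1988.57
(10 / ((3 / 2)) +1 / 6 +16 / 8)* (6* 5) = 265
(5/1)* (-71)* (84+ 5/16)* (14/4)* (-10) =16761325/16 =1047582.81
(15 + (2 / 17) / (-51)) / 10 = 1.50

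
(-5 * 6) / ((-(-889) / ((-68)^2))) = -138720 / 889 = -156.04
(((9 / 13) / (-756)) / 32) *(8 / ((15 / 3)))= -1 / 21840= -0.00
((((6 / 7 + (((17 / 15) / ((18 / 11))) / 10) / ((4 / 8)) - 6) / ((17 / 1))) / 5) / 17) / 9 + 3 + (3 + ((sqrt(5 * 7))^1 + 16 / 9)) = sqrt(35) + 955820209 / 122897250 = 13.69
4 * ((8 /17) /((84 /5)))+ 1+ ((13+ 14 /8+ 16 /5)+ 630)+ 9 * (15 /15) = 4698563 /7140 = 658.06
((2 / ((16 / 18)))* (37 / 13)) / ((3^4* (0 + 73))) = 37 / 34164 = 0.00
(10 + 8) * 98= 1764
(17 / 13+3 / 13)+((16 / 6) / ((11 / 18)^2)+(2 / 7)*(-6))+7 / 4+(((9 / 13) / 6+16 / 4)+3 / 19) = 10868785 / 836836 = 12.99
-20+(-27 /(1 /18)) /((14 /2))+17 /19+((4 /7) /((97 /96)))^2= -772735161 /8759779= -88.21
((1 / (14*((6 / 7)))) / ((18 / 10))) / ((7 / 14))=5 / 54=0.09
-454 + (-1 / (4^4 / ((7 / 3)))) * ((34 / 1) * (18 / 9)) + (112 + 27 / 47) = -3086617 / 9024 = -342.05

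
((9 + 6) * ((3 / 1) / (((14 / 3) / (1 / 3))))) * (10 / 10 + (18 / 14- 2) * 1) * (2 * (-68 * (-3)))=18360 / 49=374.69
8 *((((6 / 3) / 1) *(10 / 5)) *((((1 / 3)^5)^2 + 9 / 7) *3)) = 17006336 / 137781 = 123.43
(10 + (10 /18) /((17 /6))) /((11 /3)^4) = 14040 /248897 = 0.06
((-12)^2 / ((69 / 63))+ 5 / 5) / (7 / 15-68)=-45705 / 23299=-1.96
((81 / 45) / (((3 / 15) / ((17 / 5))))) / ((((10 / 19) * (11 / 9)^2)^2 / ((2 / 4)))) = 24.75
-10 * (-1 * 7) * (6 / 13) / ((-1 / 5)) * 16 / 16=-2100 / 13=-161.54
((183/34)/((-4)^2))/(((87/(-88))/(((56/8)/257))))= -4697/506804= -0.01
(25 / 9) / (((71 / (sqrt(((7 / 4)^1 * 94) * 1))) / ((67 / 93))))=1675 * sqrt(658) / 118854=0.36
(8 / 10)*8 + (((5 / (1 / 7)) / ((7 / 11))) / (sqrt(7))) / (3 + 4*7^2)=55*sqrt(7) / 1393 + 32 / 5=6.50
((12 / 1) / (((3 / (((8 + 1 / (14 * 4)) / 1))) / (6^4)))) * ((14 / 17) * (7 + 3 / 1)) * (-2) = -11638080 / 17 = -684592.94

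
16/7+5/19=339/133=2.55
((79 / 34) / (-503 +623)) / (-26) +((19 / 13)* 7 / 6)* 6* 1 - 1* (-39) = 401717 / 8160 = 49.23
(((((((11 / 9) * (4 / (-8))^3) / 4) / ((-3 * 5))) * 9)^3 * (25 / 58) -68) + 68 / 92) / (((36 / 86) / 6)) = -17067520485881 / 17703567360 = -964.07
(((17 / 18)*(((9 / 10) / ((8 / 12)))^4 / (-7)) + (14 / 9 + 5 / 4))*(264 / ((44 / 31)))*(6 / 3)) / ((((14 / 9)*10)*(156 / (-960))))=-4419871779 / 12740000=-346.93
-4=-4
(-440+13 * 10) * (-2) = 620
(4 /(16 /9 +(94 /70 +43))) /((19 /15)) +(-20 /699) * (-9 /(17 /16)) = 84963405 /273340688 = 0.31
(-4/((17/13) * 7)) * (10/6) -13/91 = -311/357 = -0.87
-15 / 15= -1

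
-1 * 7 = -7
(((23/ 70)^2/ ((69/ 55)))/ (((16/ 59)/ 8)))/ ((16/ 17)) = 253759/ 94080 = 2.70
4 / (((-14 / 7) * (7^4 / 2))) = -4 / 2401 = -0.00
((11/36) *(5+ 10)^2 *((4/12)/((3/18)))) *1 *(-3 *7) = -2887.50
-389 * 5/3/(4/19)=-36955/12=-3079.58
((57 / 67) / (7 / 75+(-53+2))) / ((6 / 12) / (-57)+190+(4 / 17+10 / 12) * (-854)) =4142475 / 179119326193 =0.00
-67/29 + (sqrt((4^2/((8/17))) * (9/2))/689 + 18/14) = -208/203 + 3 * sqrt(17)/689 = -1.01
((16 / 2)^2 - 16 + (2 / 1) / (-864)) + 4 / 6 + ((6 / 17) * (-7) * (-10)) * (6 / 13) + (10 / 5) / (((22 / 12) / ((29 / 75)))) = 1588123577 / 26254800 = 60.49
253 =253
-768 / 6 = -128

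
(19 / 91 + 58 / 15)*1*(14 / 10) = 5563 / 975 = 5.71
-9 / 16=-0.56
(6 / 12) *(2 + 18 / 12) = 1.75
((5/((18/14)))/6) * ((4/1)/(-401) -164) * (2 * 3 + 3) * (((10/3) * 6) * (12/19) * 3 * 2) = -552451200/7619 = -72509.67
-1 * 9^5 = -59049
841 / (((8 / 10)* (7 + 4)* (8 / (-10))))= -21025 / 176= -119.46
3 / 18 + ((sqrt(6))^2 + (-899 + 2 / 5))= -26773 / 30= -892.43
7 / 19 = 0.37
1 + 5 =6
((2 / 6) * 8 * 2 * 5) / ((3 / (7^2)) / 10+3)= 39200 / 4419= 8.87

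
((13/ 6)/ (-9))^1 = -13/ 54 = -0.24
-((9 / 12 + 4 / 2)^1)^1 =-11 / 4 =-2.75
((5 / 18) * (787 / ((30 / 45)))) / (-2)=-3935 / 24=-163.96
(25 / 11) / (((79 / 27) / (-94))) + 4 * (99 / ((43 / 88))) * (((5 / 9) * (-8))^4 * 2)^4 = 2312250962979810736929749564400850 / 7693533932980749183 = 300544714967411.90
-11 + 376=365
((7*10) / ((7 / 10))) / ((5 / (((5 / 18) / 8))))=25 / 36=0.69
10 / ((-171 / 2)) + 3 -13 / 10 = 2707 / 1710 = 1.58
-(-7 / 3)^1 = 7 / 3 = 2.33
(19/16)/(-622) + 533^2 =2827253709/9952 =284089.00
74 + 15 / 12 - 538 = -1851 / 4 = -462.75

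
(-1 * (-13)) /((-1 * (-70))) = 13 /70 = 0.19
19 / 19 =1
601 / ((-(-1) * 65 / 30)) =3606 / 13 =277.38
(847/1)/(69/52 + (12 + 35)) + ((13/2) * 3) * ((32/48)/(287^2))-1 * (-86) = 3061330921/29570471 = 103.53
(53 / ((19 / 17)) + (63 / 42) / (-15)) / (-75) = -2997 / 4750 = -0.63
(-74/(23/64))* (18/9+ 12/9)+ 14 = -672.38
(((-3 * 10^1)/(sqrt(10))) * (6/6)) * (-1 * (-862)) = -2586 * sqrt(10) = -8177.65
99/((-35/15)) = -297/7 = -42.43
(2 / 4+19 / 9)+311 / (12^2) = 4.77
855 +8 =863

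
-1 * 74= -74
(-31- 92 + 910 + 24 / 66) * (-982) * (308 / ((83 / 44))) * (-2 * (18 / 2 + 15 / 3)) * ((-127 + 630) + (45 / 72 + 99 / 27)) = 148835315952400 / 83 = 1793196577739.76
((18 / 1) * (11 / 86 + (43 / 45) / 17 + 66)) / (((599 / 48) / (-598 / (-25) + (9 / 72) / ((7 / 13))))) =51963655302 / 22537375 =2305.67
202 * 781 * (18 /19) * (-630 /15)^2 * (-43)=-215398138032 /19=-11336744106.95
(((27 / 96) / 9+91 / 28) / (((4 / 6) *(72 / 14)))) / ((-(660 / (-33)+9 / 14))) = 1715 / 34688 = 0.05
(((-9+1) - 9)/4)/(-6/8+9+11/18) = -153/319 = -0.48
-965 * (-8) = 7720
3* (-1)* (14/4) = -21/2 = -10.50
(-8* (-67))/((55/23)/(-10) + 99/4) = 49312/2255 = 21.87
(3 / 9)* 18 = 6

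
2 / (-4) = -1 / 2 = -0.50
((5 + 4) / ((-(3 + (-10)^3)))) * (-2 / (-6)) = 3 / 997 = 0.00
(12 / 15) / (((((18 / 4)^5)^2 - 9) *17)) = 4096 / 296375890725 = 0.00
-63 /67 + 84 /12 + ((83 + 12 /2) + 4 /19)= 121279 /1273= 95.27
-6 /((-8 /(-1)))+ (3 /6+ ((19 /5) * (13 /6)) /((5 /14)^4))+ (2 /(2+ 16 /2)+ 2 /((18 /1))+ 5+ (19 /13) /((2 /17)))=765693281 /1462500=523.55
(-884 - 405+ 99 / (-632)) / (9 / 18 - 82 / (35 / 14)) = 4073735 / 102068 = 39.91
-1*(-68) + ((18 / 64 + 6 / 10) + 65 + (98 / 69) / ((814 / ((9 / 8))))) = 200524921 / 1497760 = 133.88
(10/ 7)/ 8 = 0.18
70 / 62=35 / 31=1.13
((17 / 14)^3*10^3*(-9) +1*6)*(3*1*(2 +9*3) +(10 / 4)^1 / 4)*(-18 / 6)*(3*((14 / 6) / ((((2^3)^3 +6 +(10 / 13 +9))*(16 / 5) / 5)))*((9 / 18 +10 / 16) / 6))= 3776245167825 / 229505024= 16453.87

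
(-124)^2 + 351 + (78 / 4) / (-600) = 6290787 / 400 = 15726.97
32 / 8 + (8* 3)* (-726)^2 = 12649828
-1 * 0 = 0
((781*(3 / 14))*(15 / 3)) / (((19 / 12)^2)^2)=121461120 / 912247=133.14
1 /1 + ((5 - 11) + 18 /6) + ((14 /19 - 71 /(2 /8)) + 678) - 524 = -2494 /19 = -131.26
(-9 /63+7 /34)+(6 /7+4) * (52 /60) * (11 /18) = 12097 /4590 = 2.64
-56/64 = -7/8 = -0.88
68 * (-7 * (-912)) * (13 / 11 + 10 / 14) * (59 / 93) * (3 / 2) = 267102912 / 341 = 783293.00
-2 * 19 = -38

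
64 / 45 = 1.42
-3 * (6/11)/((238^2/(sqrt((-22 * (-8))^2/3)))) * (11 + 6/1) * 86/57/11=-0.01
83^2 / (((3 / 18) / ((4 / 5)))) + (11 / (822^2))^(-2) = 2282764344936 / 605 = 3773164206.51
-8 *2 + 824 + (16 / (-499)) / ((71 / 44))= 28625928 / 35429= 807.98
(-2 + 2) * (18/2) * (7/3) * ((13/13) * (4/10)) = 0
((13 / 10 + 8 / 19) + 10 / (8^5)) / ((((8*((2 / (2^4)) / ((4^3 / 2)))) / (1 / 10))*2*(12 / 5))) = 1.15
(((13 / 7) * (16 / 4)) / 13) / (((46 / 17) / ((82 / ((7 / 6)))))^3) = 292558066272 / 29212967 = 10014.66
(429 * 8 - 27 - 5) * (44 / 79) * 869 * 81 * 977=130227847200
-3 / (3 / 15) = -15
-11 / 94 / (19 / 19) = -11 / 94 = -0.12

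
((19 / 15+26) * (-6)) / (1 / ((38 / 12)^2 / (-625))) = 147649 / 56250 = 2.62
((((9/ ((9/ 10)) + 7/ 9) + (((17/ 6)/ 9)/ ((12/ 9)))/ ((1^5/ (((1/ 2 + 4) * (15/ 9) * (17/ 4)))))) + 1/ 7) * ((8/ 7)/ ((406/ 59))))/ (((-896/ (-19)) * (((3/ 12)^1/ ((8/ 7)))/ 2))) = 83376617/ 140372064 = 0.59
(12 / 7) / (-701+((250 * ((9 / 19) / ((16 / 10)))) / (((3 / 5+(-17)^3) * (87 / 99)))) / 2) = -1299231552 / 531283932347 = -0.00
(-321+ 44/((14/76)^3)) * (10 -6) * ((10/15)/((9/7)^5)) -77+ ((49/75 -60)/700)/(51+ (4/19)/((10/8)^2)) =15125777695875419/3011906438100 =5021.99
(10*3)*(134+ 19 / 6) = 4115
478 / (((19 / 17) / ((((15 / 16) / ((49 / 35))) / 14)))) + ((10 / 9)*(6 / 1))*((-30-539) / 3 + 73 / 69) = -423783645 / 342608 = -1236.93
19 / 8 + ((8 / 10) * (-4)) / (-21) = 2123 / 840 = 2.53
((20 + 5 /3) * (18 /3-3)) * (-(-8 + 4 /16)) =2015 /4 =503.75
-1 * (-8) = 8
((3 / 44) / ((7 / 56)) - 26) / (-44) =70 / 121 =0.58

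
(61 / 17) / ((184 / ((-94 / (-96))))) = 2867 / 150144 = 0.02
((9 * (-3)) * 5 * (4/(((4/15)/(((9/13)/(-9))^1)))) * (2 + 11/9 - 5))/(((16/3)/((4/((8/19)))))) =-12825/26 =-493.27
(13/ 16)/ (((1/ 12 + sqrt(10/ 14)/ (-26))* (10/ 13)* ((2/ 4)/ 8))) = 79092* sqrt(35)/ 5015 + 1199562/ 5015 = 332.50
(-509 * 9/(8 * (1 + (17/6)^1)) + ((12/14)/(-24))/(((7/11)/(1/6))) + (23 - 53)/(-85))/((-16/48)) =68529527/153272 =447.11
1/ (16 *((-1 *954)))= -1/ 15264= -0.00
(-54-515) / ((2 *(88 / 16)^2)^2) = -2276 / 14641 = -0.16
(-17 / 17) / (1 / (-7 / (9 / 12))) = 28 / 3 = 9.33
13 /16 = 0.81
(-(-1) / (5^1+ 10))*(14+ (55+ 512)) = 581 / 15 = 38.73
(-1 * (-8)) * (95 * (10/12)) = 1900/3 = 633.33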